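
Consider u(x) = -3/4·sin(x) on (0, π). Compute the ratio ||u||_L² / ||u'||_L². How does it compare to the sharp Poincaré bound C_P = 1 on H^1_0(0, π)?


||u||_L² / ||u'||_L² = 1 = C_P.

u(x) = -3/4·sin(x), so u'(x) = -3*cos(x)/4.
Writing u(x) = A·sin(kπx/L) with A = -3/4 and k = 1, use ∫_0^L sin²(kπx/L) dx = L/2 and ∫_0^L cos²(kπx/L) dx = L/2.
u² = 9/16·sin²(x) and (u')² = 9/16·cos²(x), and each of sin², cos² integrates to L/2 = π/2 over (0, π).
∫_0^π u² dx = 9*π/32, so ||u||_L² = 3*sqrt(2)*sqrt(π)/8.
∫_0^π (u')² dx = 9*π/32, so ||u'||_L² = 3*sqrt(2)*sqrt(π)/8.
Ratio ||u||_L² / ||u'||_L² = 1.
Sharp Poincaré constant on H^1_0(0, π) is C_P = L/π = 1, achieved by sin(x).
This is the k = 1 eigenfunction (up to amplitude), so the ratio equals the sharp Poincaré constant exactly.


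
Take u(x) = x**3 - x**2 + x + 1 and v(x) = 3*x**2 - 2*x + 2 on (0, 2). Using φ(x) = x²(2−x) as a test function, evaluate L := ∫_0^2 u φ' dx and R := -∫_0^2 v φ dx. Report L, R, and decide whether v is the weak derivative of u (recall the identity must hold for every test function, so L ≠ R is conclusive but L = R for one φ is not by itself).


LHS = -68/15, RHS = -88/15. No, v is not the weak derivative of u.

u(x) = x**3 - x**2 + x + 1, classical derivative u'(x) = 3*x**2 - 2*x + 1.
φ(x) = x²(2−x), so φ'(x) = x*(4 - 3*x).
Note φ(0) = φ(2) = 0, so the boundary term u·φ vanishes.
LHS = ∫_0^2 u(x) φ'(x) dx = ∫_0^2 (-3*x^5 + 7*x^4 - 7*x^3 + x^2 + 4*x) dx. Term by term:
  ∫_0^2 -3*x^5 dx = -32;  ∫_0^2 7*x^4 dx = 224/5;  ∫_0^2 -7*x^3 dx = -28;
  ∫_0^2 x^2 dx = 8/3;  ∫_0^2 4*x dx = 8.
Sum: -32 + 224/5 − 28 + 8/3 + 8 = -68/15.
So LHS = -68/15.
∫_0^2 v(x) φ(x) dx = ∫_0^2 (-3*x^5 + 8*x^4 - 6*x^3 + 4*x^2) dx. Term by term:
  ∫_0^2 -3*x^5 dx = -32;  ∫_0^2 8*x^4 dx = 256/5;  ∫_0^2 -6*x^3 dx = -24;
  ∫_0^2 4*x^2 dx = 32/3.
Sum: -32 + 256/5 − 24 + 32/3 = 88/15.
So RHS = -∫_0^2 v(x) φ(x) dx = -88/15.
LHS − RHS = 4/3 ≠ 0, so the identity fails.
(For a valid weak derivative the identity must hold for EVERY test function, in particular this one. The failure shows v is NOT the weak derivative of u.)
Correct weak derivative would be u'(x) = 3*x**2 - 2*x + 1.


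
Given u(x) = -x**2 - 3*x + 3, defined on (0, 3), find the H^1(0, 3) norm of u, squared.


||u||_{H^1}^2 = 2601/10

The H^1 norm (squared) on an interval (0, L) is
  ||u||_{H^1}^2 = ∫_0^L u(x)^2 dx + ∫_0^L u'(x)^2 dx.
Compute u'(x) = -2*x - 3.
Then u(x)^2 = x**4 + 6*x**3 + 3*x**2 - 18*x + 9 and u'(x)^2 = 4*x**2 + 12*x + 9.
Integrate each monomial from 0 to 3 using ∫_0^3 c·x^n dx = c·3^(n+1)/(n+1):
  ∫_0^3 u(x)^2 dx = ∫_0^3 (x^4 + 6*x^3 + 3*x^2 - 18*x + 9) dx. Term by term:
    ∫_0^3 x^4 dx = 243/5;  ∫_0^3 6*x^3 dx = 243/2;  ∫_0^3 3*x^2 dx = 27;
    ∫_0^3 -18*x dx = -81;  ∫_0^3 9 dx = 27.
  Sum: 243/5 + 243/2 + 27 − 81 + 27 = 1431/10.
  ∫_0^3 u'(x)^2 dx = ∫_0^3 (4*x^2 + 12*x + 9) dx. Term by term:
    ∫_0^3 4*x^2 dx = 36;  ∫_0^3 12*x dx = 54;  ∫_0^3 9 dx = 27.
  Sum: 36 + 54 + 27 = 117.
Adding: ||u||_{H^1}^2 = 1431/10 + 117 = 2601/10.


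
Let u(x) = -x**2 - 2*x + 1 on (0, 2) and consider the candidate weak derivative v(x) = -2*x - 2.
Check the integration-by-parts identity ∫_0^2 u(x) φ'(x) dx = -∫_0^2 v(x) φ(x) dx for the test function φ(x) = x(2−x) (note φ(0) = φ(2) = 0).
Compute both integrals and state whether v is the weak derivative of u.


LHS = 16/3, RHS = 16/3. Yes, v = u' weakly.

u(x) = -x**2 - 2*x + 1, classical derivative u'(x) = -2*x - 2.
φ(x) = x(2−x), so φ'(x) = 2 - 2*x.
Note φ(0) = φ(2) = 0, so the boundary term u·φ vanishes.
LHS = ∫_0^2 u(x) φ'(x) dx = ∫_0^2 (2*x^3 + 2*x^2 - 6*x + 2) dx. Term by term:
  ∫_0^2 2*x^3 dx = 8;  ∫_0^2 2*x^2 dx = 16/3;  ∫_0^2 -6*x dx = -12;
  ∫_0^2 2 dx = 4.
Sum: 8 + 16/3 − 12 + 4 = 16/3.
So LHS = 16/3.
∫_0^2 v(x) φ(x) dx = ∫_0^2 (2*x^3 - 2*x^2 - 4*x) dx. Term by term:
  ∫_0^2 2*x^3 dx = 8;  ∫_0^2 -2*x^2 dx = -16/3;  ∫_0^2 -4*x dx = -8.
Sum: 8 − 16/3 − 8 = -16/3.
So RHS = -∫_0^2 v(x) φ(x) dx = 16/3.
LHS = RHS, so the identity holds for this test φ.
Moreover u is smooth here and v(x) = u'(x) = -2*x - 2 pointwise, so the identity holds for every test function. Hence v is the weak derivative of u.


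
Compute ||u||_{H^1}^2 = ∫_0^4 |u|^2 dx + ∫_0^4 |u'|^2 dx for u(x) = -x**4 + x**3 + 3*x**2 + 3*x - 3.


||u||_{H^1}^2 = 6656264/315

The H^1 norm (squared) on an interval (0, L) is
  ||u||_{H^1}^2 = ∫_0^L u(x)^2 dx + ∫_0^L u'(x)^2 dx.
Compute u'(x) = -4*x**3 + 3*x**2 + 6*x + 3.
Then u(x)^2 = x**8 - 2*x**7 - 5*x**6 + 21*x**4 + 12*x**3 - 9*x**2 - 18*x + 9 and u'(x)^2 = 16*x**6 - 24*x**5 - 39*x**4 + 12*x**3 + 54*x**2 + 36*x + 9.
Integrate each monomial from 0 to 4 using ∫_0^4 c·x^n dx = c·4^(n+1)/(n+1):
  ∫_0^4 u(x)^2 dx = ∫_0^4 (x^8 - 2*x^7 - 5*x^6 + 21*x^4 + 12*x^3 - 9*x^2 - 18*x + 9) dx. Term by term:
    ∫_0^4 x^8 dx = 262144/9;  ∫_0^4 -2*x^7 dx = -16384;  ∫_0^4 -5*x^6 dx = -81920/7;
    ∫_0^4 21*x^4 dx = 21504/5;  ∫_0^4 12*x^3 dx = 768;  ∫_0^4 -9*x^2 dx = -192;
    ∫_0^4 -18*x dx = -144;  ∫_0^4 9 dx = 36.
  Sum: 262144/9 − 16384 − 81920/7 + 21504/5 + 768 − 192 − 144 + 36 = 1829852/315.
  ∫_0^4 u'(x)^2 dx = ∫_0^4 (16*x^6 - 24*x^5 - 39*x^4 + 12*x^3 + 54*x^2 + 36*x + 9) dx. Term by term:
    ∫_0^4 16*x^6 dx = 262144/7;  ∫_0^4 -24*x^5 dx = -16384;  ∫_0^4 -39*x^4 dx = -39936/5;
    ∫_0^4 12*x^3 dx = 768;  ∫_0^4 54*x^2 dx = 1152;  ∫_0^4 36*x dx = 288;
    ∫_0^4 9 dx = 36.
  Sum: 262144/7 − 16384 − 39936/5 + 768 + 1152 + 288 + 36 = 536268/35.
Adding: ||u||_{H^1}^2 = 1829852/315 + 536268/35 = 6656264/315.


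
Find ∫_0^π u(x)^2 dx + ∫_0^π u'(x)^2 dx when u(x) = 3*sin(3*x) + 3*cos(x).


||u||_{H^1(0,π)}^2 = 54*π

u'(x) = -3*sin(x) + 9*cos(3*x).
Expand u² and (u')² and integrate term by term on (0, π), using: for integers n ≥ 1, ∫_0^π sin²(nx) dx = ∫_0^π cos²(nx) dx = π/2; for n ≠ n', ∫_0^π sin(nx)sin(n'x) dx = ∫_0^π cos(nx)cos(n'x) dx = 0; and by product-to-sum, ∫_0^π sin(nx)cos(n'x) dx = ½∫_0^π [sin((n+n')x) + sin((n−n')x)] dx, which is 0 when n+n' is even and 2n/(n²−n'²) when n+n' is odd (it need not vanish on (0, π)).
  u² squared terms: (3)²·∫cos(x)² dx = 9·π/2 = 9*π/2;  (3)²·∫sin(3x)² dx = 9·π/2 = 9*π/2.
  u² cross terms: 2·(3)·(3)·∫cos(x)·sin(3x) dx = 18·(0) = 0.
  So ∫_0^π u² dx = 9*π/2 + 9*π/2 + 0 = 9*π.
  (u')² squared terms: (-3)²·∫sin(x)² dx = 9·π/2 = 9*π/2;  (9)²·∫cos(3x)² dx = 81·π/2 = 81*π/2.
  (u')² cross terms: 2·(-3)·(9)·∫sin(x)·cos(3x) dx = -54·(0) = 0.
  So ∫_0^π (u')² dx = 9*π/2 + 81*π/2 + 0 = 45*π.
||u||_{H^1}^2 = (9*π) + (45*π) = 54*π.


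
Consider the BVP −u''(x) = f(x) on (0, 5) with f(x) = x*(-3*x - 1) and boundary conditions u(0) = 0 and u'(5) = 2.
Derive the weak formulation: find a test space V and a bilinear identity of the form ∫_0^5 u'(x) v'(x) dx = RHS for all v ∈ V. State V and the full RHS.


V = {v ∈ H^1(0, 5) : v(0) = 0} (test functions vanish at x = 0 where u is specified); weak form: ∫_0^5 u'v' dx = ∫_0^5 (x*(-3*x - 1)) v dx + 2·v(5) for all v ∈ V.

Multiply both sides by a test function v and integrate from 0 to 5:
  ∫_0^5 −u''(x) v(x) dx = ∫_0^5 f(x) v(x) dx.
Integrate the LHS by parts once:
  ∫_0^5 −u'' v dx = −[u'(x) v(x)]_0^5 + ∫_0^5 u'(x) v'(x) dx.
Thus ∫_0^5 u'(x) v'(x) dx = ∫_0^5 f(x) v(x) dx + [u'(x) v(x)]_0^5.
Choose V so that boundary terms are either known or forced to vanish.
Mixed BC: u(0) = 0 (Dirichlet) and u'(5) = 2 (Neumann). Define V = {v ∈ H^1(0, 5) : v(0) = 0}. Then [u' v]_0^5 = u'(5)·v(5) − u'(0)·0 = 2·v(5).
Weak formulation: find u (satisfying any essential BC) such that ∫_0^5 u'(x) v'(x) dx = ∫_0^5 f v dx + 2·v(5) for all v ∈ V (Dirichlet at 0 absorbed into V; Neumann datum at x = 5 contributes the boundary term).
Substituting f(x) = x*(-3*x - 1), the right-hand side is ∫_0^5 (x*(-3*x - 1)) v dx + 2·v(5).


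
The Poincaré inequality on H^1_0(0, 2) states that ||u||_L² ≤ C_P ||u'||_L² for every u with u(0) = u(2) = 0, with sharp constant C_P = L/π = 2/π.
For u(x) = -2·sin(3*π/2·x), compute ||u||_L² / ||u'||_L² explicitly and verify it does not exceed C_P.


||u||_L² / ||u'||_L² = 2/(3*π) < C_P = 2/π.

u(x) = -2·sin(3*π/2·x), so u'(x) = -3*π*cos(3*π*x/2).
Writing u(x) = A·sin(kπx/L) with A = -2 and k = 3, use ∫_0^L sin²(kπx/L) dx = L/2 and ∫_0^L cos²(kπx/L) dx = L/2.
u² = 4·sin²(3*π/2·x) and (u')² = 9*π^2·cos²(3*π/2·x), and each of sin², cos² integrates to L/2 = 1 over (0, 2).
∫_0^2 u² dx = 4, so ||u||_L² = 2.
∫_0^2 (u')² dx = 9*π^2, so ||u'||_L² = 3*π.
Ratio ||u||_L² / ||u'||_L² = 2/(3*π).
Sharp Poincaré constant on H^1_0(0, 2) is C_P = L/π = 2/π, achieved by sin(π/2·x).
This is the k = 3 harmonic; the ratio L/(kπ) is strictly less than C_P = L/π, consistent with the sharp inequality ||u||_L² ≤ C_P ||u'||_L².


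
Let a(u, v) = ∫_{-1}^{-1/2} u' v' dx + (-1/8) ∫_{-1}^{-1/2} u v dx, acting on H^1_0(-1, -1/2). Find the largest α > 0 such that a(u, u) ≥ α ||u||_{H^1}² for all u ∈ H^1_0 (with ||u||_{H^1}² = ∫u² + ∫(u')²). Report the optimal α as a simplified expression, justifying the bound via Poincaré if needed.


α = (-1 + 32*π^2)/(8*(1 + 4*π^2))

Coercivity of a(·,·) on H^1_0(-1, -1/2) means a(u, u) ≥ α ||u||_{H^1}² for every u ∈ H^1_0.
The interval has length L = 1/2, and Poincaré/coercivity depend only on L. Here a(u, u) = ∫(u')² + (-1/8)·∫u².
Here c = -1/8 < 0 with |c| < (π/L)² = 4*π^2, so coercivity still holds. The condition a(u,u) ≥ α||u||_{H^1}² reads (1−α)∫(u')² ≥ (α−c)∫u². Any admissible α is ≤ 1 (rapidly oscillating u have ∫u²/∫(u')² → 0), and α = 1 would force 0 ≥ (1−c)∫u², impossible since c < 1; so 1−α > 0. By the sharp Poincaré inequality on H^1_0 of an interval of length L, ∫(u')² ≥ (π/L)²∫u² with equality for the first sine mode sin(π(x−x₀)/L) (x₀ the left endpoint), so the inequality holds for all u iff (1−α)(π/L)² ≥ α − c, i.e. α ≤ ((π/L)² + c)/((π/L)² + 1) = (1 + c(L/π)²)/(1 + (L/π)²). (Direct route, valid since c ≤ 0: Poincaré gives c∫u² ≥ c(L/π)²∫(u')², so a(u,u) ≥ (1 + c(L/π)²)∫(u')², while ||u||_{H^1}² ≤ (1 + (L/π)²)∫(u')²; dividing yields the same α.) With (π/L)² = 4*π^2 and c = -1/8, the largest admissible constant is α = ((π/L)² + c)/((π/L)² + 1).
Simplifying, α = (-1 + 32*π^2)/(8*(1 + 4*π^2)).


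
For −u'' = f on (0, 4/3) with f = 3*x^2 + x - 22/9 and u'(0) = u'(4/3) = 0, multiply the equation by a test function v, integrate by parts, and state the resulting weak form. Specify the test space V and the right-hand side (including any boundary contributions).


V = H^1(0, 4/3) (no boundary constraint on v; u is determined up to an additive constant); weak form: ∫_0^4/3 u'v' dx = ∫_0^4/3 (3*x^2 + x - 22/9) v dx for all v ∈ V.

Multiply both sides by a test function v and integrate from 0 to 4/3:
  ∫_0^4/3 −u''(x) v(x) dx = ∫_0^4/3 f(x) v(x) dx.
Integrate the LHS by parts once:
  ∫_0^4/3 −u'' v dx = −[u'(x) v(x)]_0^4/3 + ∫_0^4/3 u'(x) v'(x) dx.
Thus ∫_0^4/3 u'(x) v'(x) dx = ∫_0^4/3 f(x) v(x) dx + [u'(x) v(x)]_0^4/3.
Choose V so that boundary terms are either known or forced to vanish.
u has homogeneous Neumann: u'(0) = u'(4/3) = 0. So [u' v]_0^4/3 = 0·v(4/3) − 0·v(0) = 0 for any v; take V = H^1(0, 4/3).
Weak formulation: find u (satisfying any essential BC) such that ∫_0^4/3 u'(x) v'(x) dx = ∫_0^4/3 f v dx for all v ∈ V (homogeneous Neumann, so boundary terms vanish).
Substituting f(x) = 3*x^2 + x - 22/9, the right-hand side is ∫_0^4/3 (3*x^2 + x - 22/9) v dx.
Compatibility check (pure Neumann): taking v ≡ 1 ∈ V gives 0 = ∫_0^4/3 f dx + (0) − (0), i.e. ∫_0^4/3 f dx must equal u'(0) − u'(4/3) = 0. Indeed ∫_0^4/3 (3*x^2 + x - 22/9) dx = 0, so the data are compatible. The solution is then unique only up to an additive constant (fix it e.g. by requiring ∫_0^4/3 u dx = 0).


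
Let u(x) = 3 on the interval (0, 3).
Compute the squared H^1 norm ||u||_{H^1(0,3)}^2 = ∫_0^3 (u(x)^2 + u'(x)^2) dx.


||u||_{H^1}^2 = 27

The H^1 norm (squared) on an interval (0, L) is
  ||u||_{H^1}^2 = ∫_0^L u(x)^2 dx + ∫_0^L u'(x)^2 dx.
Compute u'(x) = 0.
Then u(x)^2 = 9 and u'(x)^2 = 0.
Integrate each monomial from 0 to 3 using ∫_0^3 c·x^n dx = c·3^(n+1)/(n+1):
  ∫_0^3 u(x)^2 dx = ∫_0^3 (9) dx. Term by term:
    ∫_0^3 9 dx = 27.
  ∫_0^3 u'(x)^2 dx = ∫_0^3 (0) dx. Term by term:
    ∫_0^3 0 dx = 0.
Adding: ||u||_{H^1}^2 = 27 + 0 = 27.


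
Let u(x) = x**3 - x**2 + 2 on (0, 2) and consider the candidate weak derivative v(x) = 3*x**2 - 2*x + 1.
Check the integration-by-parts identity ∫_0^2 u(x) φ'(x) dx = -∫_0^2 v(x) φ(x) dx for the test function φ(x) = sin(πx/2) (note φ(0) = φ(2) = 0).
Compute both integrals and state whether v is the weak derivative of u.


LHS = -16/π + 96/π^3, RHS = -20/π + 96/π^3. No, v is not the weak derivative of u.

u(x) = x**3 - x**2 + 2, classical derivative u'(x) = 3*x**2 - 2*x.
φ(x) = sin(πx/2), so φ'(x) = π*cos(π*x/2)/2.
Note φ(0) = φ(2) = 0, so the boundary term u·φ vanishes.
LHS = ∫_0^2 u(x) φ'(x) dx = ∫_0^2 (π*x^3*cos(π*x/2)/2 - π*x^2*cos(π*x/2)/2 + π*cos(π*x/2)) dx. Term by term:
  ∫_0^2 π*cos(π*x/2) dx = 0;  ∫_0^2 π*x^3*cos(π*x/2)/2 dx = -24/π + 96/π^3;  ∫_0^2 -π*x^2*cos(π*x/2)/2 dx = 8/π.
Sum: 0 + -24/π + 96/π^3 + 8/π = -16/π + 96/π^3.
So LHS = -16/π + 96/π^3.
∫_0^2 v(x) φ(x) dx = ∫_0^2 (3*x^2*sin(π*x/2) - 2*x*sin(π*x/2) + sin(π*x/2)) dx. Term by term:
  ∫_0^2 -2*x*sin(π*x/2) dx = -8/π;  ∫_0^2 3*x^2*sin(π*x/2) dx = -96/π^3 + 24/π;  ∫_0^2 sin(π*x/2) dx = 4/π.
Sum: -8/π + -96/π^3 + 24/π + 4/π = -96/π^3 + 20/π.
So RHS = -∫_0^2 v(x) φ(x) dx = -20/π + 96/π^3.
LHS − RHS = 4/π ≠ 0, so the identity fails.
(For a valid weak derivative the identity must hold for EVERY test function, in particular this one. The failure shows v is NOT the weak derivative of u.)
Correct weak derivative would be u'(x) = 3*x**2 - 2*x.


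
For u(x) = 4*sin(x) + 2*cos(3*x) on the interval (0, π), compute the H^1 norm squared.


||u||_{H^1(0,π)}^2 = 36*π

u'(x) = -6*sin(3*x) + 4*cos(x).
Expand u² and (u')² and integrate term by term on (0, π), using: for integers n ≥ 1, ∫_0^π sin²(nx) dx = ∫_0^π cos²(nx) dx = π/2; for n ≠ n', ∫_0^π sin(nx)sin(n'x) dx = ∫_0^π cos(nx)cos(n'x) dx = 0; and by product-to-sum, ∫_0^π sin(nx)cos(n'x) dx = ½∫_0^π [sin((n+n')x) + sin((n−n')x)] dx, which is 0 when n+n' is even and 2n/(n²−n'²) when n+n' is odd (it need not vanish on (0, π)).
  u² squared terms: (2)²·∫cos(3x)² dx = 4·π/2 = 2*π;  (4)²·∫sin(x)² dx = 16·π/2 = 8*π.
  u² cross terms: 2·(2)·(4)·∫cos(3x)·sin(x) dx = 16·(0) = 0.
  So ∫_0^π u² dx = 2*π + 8*π + 0 = 10*π.
  (u')² squared terms: (-6)²·∫sin(3x)² dx = 36·π/2 = 18*π;  (4)²·∫cos(x)² dx = 16·π/2 = 8*π.
  (u')² cross terms: 2·(-6)·(4)·∫sin(3x)·cos(x) dx = -48·(0) = 0.
  So ∫_0^π (u')² dx = 18*π + 8*π + 0 = 26*π.
||u||_{H^1}^2 = (10*π) + (26*π) = 36*π.


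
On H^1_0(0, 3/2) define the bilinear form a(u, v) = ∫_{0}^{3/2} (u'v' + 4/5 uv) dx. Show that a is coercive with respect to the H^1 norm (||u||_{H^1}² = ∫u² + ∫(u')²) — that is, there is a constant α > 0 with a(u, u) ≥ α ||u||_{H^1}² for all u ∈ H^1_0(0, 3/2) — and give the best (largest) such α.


α = 4*(9 + 5*π^2)/(5*(9 + 4*π^2))

Coercivity of a(·,·) on H^1_0(0, 3/2) means a(u, u) ≥ α ||u||_{H^1}² for every u ∈ H^1_0.
The interval has length L = 3/2, and Poincaré/coercivity depend only on L. Here a(u, u) = ∫(u')² + (4/5)·∫u².
Here 0 < c = 4/5 < 1. The condition a(u,u) ≥ α||u||_{H^1}² reads (1−α)∫(u')² ≥ (α−c)∫u². Any admissible α is ≤ 1 (rapidly oscillating u have ∫u²/∫(u')² → 0), and α = 1 would force 0 ≥ (1−c)∫u², impossible since c < 1; so 1−α > 0. By the sharp Poincaré inequality on H^1_0 of an interval of length L, ∫(u')² ≥ (π/L)²∫u² with equality for the first sine mode sin(π(x−x₀)/L) (x₀ the left endpoint), so the inequality holds for all u iff (1−α)(π/L)² ≥ α − c, i.e. α ≤ ((π/L)² + c)/((π/L)² + 1) = (1 + c(L/π)²)/(1 + (L/π)²). With (π/L)² = 4*π^2/9 and c = 4/5, the largest admissible constant is α = ((π/L)² + c)/((π/L)² + 1).
Simplifying, α = 4*(9 + 5*π^2)/(5*(9 + 4*π^2)).


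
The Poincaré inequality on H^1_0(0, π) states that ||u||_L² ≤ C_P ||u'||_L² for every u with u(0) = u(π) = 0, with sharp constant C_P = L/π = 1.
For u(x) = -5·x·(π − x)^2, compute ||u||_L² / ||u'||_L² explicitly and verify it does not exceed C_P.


||u||_L² / ||u'||_L² = sqrt(14)*π/14 < C_P = 1.

u(x) = -5·x·(π − x)^2, so u'(x) = 5*(π - 3*x)*(x - π).
u(x) = -5·x·(π − x)^2 vanishes at x = 0 and x = π, so u ∈ H^1_0(0, π). Differentiate via the product rule and integrate the resulting polynomials term by term.
  ∫_0^π u² dx = ∫_0^π (25*x^6 - 100*π*x^5 + 150*π^2*x^4 - 100*π^3*x^3 + 25*π^4*x^2) dx. Term by term:
    ∫_0^π 25*x^6 dx = 25*π^7/7;  ∫_0^π -100*π*x^5 dx = -50*π^7/3;  ∫_0^π 150*π^2*x^4 dx = 30*π^7;
    ∫_0^π -100*π^3*x^3 dx = -25*π^7;  ∫_0^π 25*π^4*x^2 dx = 25*π^7/3.
  Sum: 25*π^7/7 − 50*π^7/3 + 30*π^7 − 25*π^7 + 25*π^7/3 = 5*π^7/21.
  ∫_0^π (u')² dx = ∫_0^π (225*x^4 - 600*π*x^3 + 550*π^2*x^2 - 200*π^3*x + 25*π^4) dx. Term by term:
    ∫_0^π 225*x^4 dx = 45*π^5;  ∫_0^π -600*π*x^3 dx = -150*π^5;  ∫_0^π 550*π^2*x^2 dx = 550*π^5/3;
    ∫_0^π -200*π^3*x dx = -100*π^5;  ∫_0^π 25*π^4 dx = 25*π^5.
  Sum: 45*π^5 − 150*π^5 + 550*π^5/3 − 100*π^5 + 25*π^5 = 10*π^5/3.
∫_0^π u² dx = 5*π^7/21, so ||u||_L² = sqrt(105)*π^(7/2)/21.
∫_0^π (u')² dx = 10*π^5/3, so ||u'||_L² = sqrt(30)*π^(5/2)/3.
Ratio ||u||_L² / ||u'||_L² = sqrt(14)*π/14.
Sharp Poincaré constant on H^1_0(0, π) is C_P = L/π = 1, achieved by sin(x).
A polynomial bump cannot attain the sharp Poincaré constant (only the first sine eigenfunction does), so the ratio is strictly less than C_P, consistent with ||u||_L² ≤ C_P ||u'||_L².


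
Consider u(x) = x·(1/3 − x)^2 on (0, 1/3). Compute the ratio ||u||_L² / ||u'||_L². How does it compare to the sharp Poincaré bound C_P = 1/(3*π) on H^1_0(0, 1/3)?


||u||_L² / ||u'||_L² = sqrt(14)/42 < C_P = 1/(3*π).

u(x) = x·(1/3 − x)^2, so u'(x) = (3*x - 1)*(9*x - 1)/9.
u(x) = x·(1/3 − x)^2 vanishes at x = 0 and x = 1/3, so u ∈ H^1_0(0, 1/3). Differentiate via the product rule and integrate the resulting polynomials term by term.
  ∫_0^1/3 u² dx = ∫_0^1/3 (x^6 - 4*x^5/3 + 2*x^4/3 - 4*x^3/27 + x^2/81) dx. Term by term:
    ∫_0^1/3 x^6 dx = 1/15309;  ∫_0^1/3 -4*x^5/3 dx = -2/6561;  ∫_0^1/3 2*x^4/3 dx = 2/3645;
    ∫_0^1/3 -4*x^3/27 dx = -1/2187;  ∫_0^1/3 x^2/81 dx = 1/6561.
  Sum: 1/15309 − 2/6561 + 2/3645 − 1/2187 + 1/6561 = 1/229635.
  ∫_0^1/3 (u')² dx = ∫_0^1/3 (9*x^4 - 8*x^3 + 22*x^2/9 - 8*x/27 + 1/81) dx. Term by term:
    ∫_0^1/3 9*x^4 dx = 1/135;  ∫_0^1/3 -8*x^3 dx = -2/81;  ∫_0^1/3 22*x^2/9 dx = 22/729;
    ∫_0^1/3 -8*x/27 dx = -4/243;  ∫_0^1/3 1/81 dx = 1/243.
  Sum: 1/135 − 2/81 + 22/729 − 4/243 + 1/243 = 2/3645.
∫_0^1/3 u² dx = 1/229635, so ||u||_L² = sqrt(35)/2835.
∫_0^1/3 (u')² dx = 2/3645, so ||u'||_L² = sqrt(10)/135.
Ratio ||u||_L² / ||u'||_L² = sqrt(14)/42.
Sharp Poincaré constant on H^1_0(0, 1/3) is C_P = L/π = 1/(3*π), achieved by sin(3*π·x).
A polynomial bump cannot attain the sharp Poincaré constant (only the first sine eigenfunction does), so the ratio is strictly less than C_P, consistent with ||u||_L² ≤ C_P ||u'||_L².


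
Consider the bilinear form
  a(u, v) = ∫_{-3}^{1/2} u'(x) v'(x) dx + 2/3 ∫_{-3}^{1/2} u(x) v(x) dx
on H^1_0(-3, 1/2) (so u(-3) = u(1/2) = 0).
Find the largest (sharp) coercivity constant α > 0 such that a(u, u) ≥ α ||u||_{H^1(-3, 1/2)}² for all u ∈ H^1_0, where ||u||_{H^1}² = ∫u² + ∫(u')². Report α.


α = 2*(49 + 6*π^2)/(3*(4*π^2 + 49))

Coercivity of a(·,·) on H^1_0(-3, 1/2) means a(u, u) ≥ α ||u||_{H^1}² for every u ∈ H^1_0.
The interval has length L = 7/2, and Poincaré/coercivity depend only on L. Here a(u, u) = ∫(u')² + (2/3)·∫u².
Here 0 < c = 2/3 < 1. The condition a(u,u) ≥ α||u||_{H^1}² reads (1−α)∫(u')² ≥ (α−c)∫u². Any admissible α is ≤ 1 (rapidly oscillating u have ∫u²/∫(u')² → 0), and α = 1 would force 0 ≥ (1−c)∫u², impossible since c < 1; so 1−α > 0. By the sharp Poincaré inequality on H^1_0 of an interval of length L, ∫(u')² ≥ (π/L)²∫u² with equality for the first sine mode sin(π(x−x₀)/L) (x₀ the left endpoint), so the inequality holds for all u iff (1−α)(π/L)² ≥ α − c, i.e. α ≤ ((π/L)² + c)/((π/L)² + 1) = (1 + c(L/π)²)/(1 + (L/π)²). With (π/L)² = 4*π^2/49 and c = 2/3, the largest admissible constant is α = ((π/L)² + c)/((π/L)² + 1).
Simplifying, α = 2*(49 + 6*π^2)/(3*(4*π^2 + 49)).


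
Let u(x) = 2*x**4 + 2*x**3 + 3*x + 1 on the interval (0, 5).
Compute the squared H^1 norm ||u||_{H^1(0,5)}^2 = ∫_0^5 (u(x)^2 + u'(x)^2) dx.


||u||_{H^1}^2 = 147513500/63

The H^1 norm (squared) on an interval (0, L) is
  ||u||_{H^1}^2 = ∫_0^L u(x)^2 dx + ∫_0^L u'(x)^2 dx.
Compute u'(x) = 8*x**3 + 6*x**2 + 3.
Then u(x)^2 = 4*x**8 + 8*x**7 + 4*x**6 + 12*x**5 + 16*x**4 + 4*x**3 + 9*x**2 + 6*x + 1 and u'(x)^2 = 64*x**6 + 96*x**5 + 36*x**4 + 48*x**3 + 36*x**2 + 9.
Integrate each monomial from 0 to 5 using ∫_0^5 c·x^n dx = c·5^(n+1)/(n+1):
  ∫_0^5 u(x)^2 dx = ∫_0^5 (4*x^8 + 8*x^7 + 4*x^6 + 12*x^5 + 16*x^4 + 4*x^3 + 9*x^2 + 6*x + 1) dx. Term by term:
    ∫_0^5 4*x^8 dx = 7812500/9;  ∫_0^5 8*x^7 dx = 390625;  ∫_0^5 4*x^6 dx = 312500/7;
    ∫_0^5 12*x^5 dx = 31250;  ∫_0^5 16*x^4 dx = 10000;  ∫_0^5 4*x^3 dx = 625;
    ∫_0^5 9*x^2 dx = 375;  ∫_0^5 6*x dx = 75;  ∫_0^5 1 dx = 5.
  Sum: 7812500/9 + 390625 + 312500/7 + 31250 + 10000 + 625 + 375 + 75 + 5 = 84776165/63.
  ∫_0^5 u'(x)^2 dx = ∫_0^5 (64*x^6 + 96*x^5 + 36*x^4 + 48*x^3 + 36*x^2 + 9) dx. Term by term:
    ∫_0^5 64*x^6 dx = 5000000/7;  ∫_0^5 96*x^5 dx = 250000;  ∫_0^5 36*x^4 dx = 22500;
    ∫_0^5 48*x^3 dx = 7500;  ∫_0^5 36*x^2 dx = 1500;  ∫_0^5 9 dx = 45.
  Sum: 5000000/7 + 250000 + 22500 + 7500 + 1500 + 45 = 6970815/7.
Adding: ||u||_{H^1}^2 = 84776165/63 + 6970815/7 = 147513500/63.


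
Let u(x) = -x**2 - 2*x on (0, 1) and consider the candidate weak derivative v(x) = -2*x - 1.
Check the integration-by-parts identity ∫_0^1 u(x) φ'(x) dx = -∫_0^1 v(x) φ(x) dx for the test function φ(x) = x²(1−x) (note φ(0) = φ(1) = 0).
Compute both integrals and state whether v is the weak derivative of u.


LHS = 4/15, RHS = 11/60. No, v is not the weak derivative of u.

u(x) = -x**2 - 2*x, classical derivative u'(x) = -2*x - 2.
φ(x) = x²(1−x), so φ'(x) = x*(2 - 3*x).
Note φ(0) = φ(1) = 0, so the boundary term u·φ vanishes.
LHS = ∫_0^1 u(x) φ'(x) dx = ∫_0^1 (3*x^4 + 4*x^3 - 4*x^2) dx. Term by term:
  ∫_0^1 3*x^4 dx = 3/5;  ∫_0^1 4*x^3 dx = 1;  ∫_0^1 -4*x^2 dx = -4/3.
Sum: 3/5 + 1 − 4/3 = 4/15.
So LHS = 4/15.
∫_0^1 v(x) φ(x) dx = ∫_0^1 (2*x^4 - x^3 - x^2) dx. Term by term:
  ∫_0^1 2*x^4 dx = 2/5;  ∫_0^1 -x^3 dx = -1/4;  ∫_0^1 -x^2 dx = -1/3.
Sum: 2/5 − 1/4 − 1/3 = -11/60.
So RHS = -∫_0^1 v(x) φ(x) dx = 11/60.
LHS − RHS = 1/12 ≠ 0, so the identity fails.
(For a valid weak derivative the identity must hold for EVERY test function, in particular this one. The failure shows v is NOT the weak derivative of u.)
Correct weak derivative would be u'(x) = -2*x - 2.


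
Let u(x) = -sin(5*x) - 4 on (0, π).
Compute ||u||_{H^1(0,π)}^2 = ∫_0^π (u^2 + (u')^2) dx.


||u||_{H^1(0,π)}^2 = 16/5 + 29*π

u'(x) = -5*cos(5*x).
Expand u² and (u')² and integrate term by term on (0, π), using: for integers n ≥ 1, ∫_0^π sin²(nx) dx = ∫_0^π cos²(nx) dx = π/2; for n ≠ n', ∫_0^π sin(nx)sin(n'x) dx = ∫_0^π cos(nx)cos(n'x) dx = 0; and by product-to-sum, ∫_0^π sin(nx)cos(n'x) dx = ½∫_0^π [sin((n+n')x) + sin((n−n')x)] dx, which is 0 when n+n' is even and 2n/(n²−n'²) when n+n' is odd (it need not vanish on (0, π)). For the constant mode: ∫_0^π 1 dx = π, ∫_0^π cos(nx) dx = 0, ∫_0^π sin(nx) dx = (1−(−1)^n)/n.
  u² squared terms: (-4)²·∫1 dx = 16·π = 16*π;  (-1)²·∫sin(5x)² dx = 1·π/2 = π/2.
  u² cross terms: 2·(-4)·(-1)·∫1·sin(5x) dx = 8·(2/5) = 16/5.
  So ∫_0^π u² dx = 16*π + π/2 + 16/5 = 16/5 + 33*π/2.
  (u')² squared terms: (-5)²·∫cos(5x)² dx = 25·π/2 = 25*π/2.
  So ∫_0^π (u')² dx = 25*π/2.
||u||_{H^1}^2 = (16/5 + 33*π/2) + (25*π/2) = 16/5 + 29*π.


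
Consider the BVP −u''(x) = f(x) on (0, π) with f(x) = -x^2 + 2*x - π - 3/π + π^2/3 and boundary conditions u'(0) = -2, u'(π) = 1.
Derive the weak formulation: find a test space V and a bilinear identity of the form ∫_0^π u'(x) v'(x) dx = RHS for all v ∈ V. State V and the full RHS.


V = H^1(0, π) (v unrestricted at boundary; u is determined up to an additive constant); weak form: ∫_0^π u'v' dx = ∫_0^π (-x^2 + 2*x - π - 3/π + π^2/3) v dx + v(π) + 2·v(0) for all v ∈ V.

Multiply both sides by a test function v and integrate from 0 to π:
  ∫_0^π −u''(x) v(x) dx = ∫_0^π f(x) v(x) dx.
Integrate the LHS by parts once:
  ∫_0^π −u'' v dx = −[u'(x) v(x)]_0^π + ∫_0^π u'(x) v'(x) dx.
Thus ∫_0^π u'(x) v'(x) dx = ∫_0^π f(x) v(x) dx + [u'(x) v(x)]_0^π.
Choose V so that boundary terms are either known or forced to vanish.
u has inhomogeneous Neumann u'(0) = -2, u'(π) = 1. [u' v]_0^π = (1)·v(π) − (-2)·v(0) = v(π) + 2·v(0). Take V = H^1(0, π); boundary term becomes part of RHS.
Weak formulation: find u (satisfying any essential BC) such that ∫_0^π u'(x) v'(x) dx = ∫_0^π f v dx + v(π) + 2·v(0) for all v ∈ V (Neumann data are natural BCs: they enter the RHS as boundary terms).
Substituting f(x) = -x^2 + 2*x - π - 3/π + π^2/3, the right-hand side is ∫_0^π (-x^2 + 2*x - π - 3/π + π^2/3) v dx + v(π) + 2·v(0).
Compatibility check (pure Neumann): taking v ≡ 1 ∈ V gives 0 = ∫_0^π f dx + (1) − (-2), i.e. ∫_0^π f dx must equal u'(0) − u'(π) = -3. Indeed ∫_0^π (-x^2 + 2*x - π - 3/π + π^2/3) dx = -3, so the data are compatible. The solution is then unique only up to an additive constant (fix it e.g. by requiring ∫_0^π u dx = 0).


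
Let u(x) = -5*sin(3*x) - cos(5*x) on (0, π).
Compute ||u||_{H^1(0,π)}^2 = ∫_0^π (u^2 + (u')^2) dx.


||u||_{H^1(0,π)}^2 = 138*π

u'(x) = 5*sin(5*x) - 15*cos(3*x).
Expand u² and (u')² and integrate term by term on (0, π), using: for integers n ≥ 1, ∫_0^π sin²(nx) dx = ∫_0^π cos²(nx) dx = π/2; for n ≠ n', ∫_0^π sin(nx)sin(n'x) dx = ∫_0^π cos(nx)cos(n'x) dx = 0; and by product-to-sum, ∫_0^π sin(nx)cos(n'x) dx = ½∫_0^π [sin((n+n')x) + sin((n−n')x)] dx, which is 0 when n+n' is even and 2n/(n²−n'²) when n+n' is odd (it need not vanish on (0, π)).
  u² squared terms: (-1)²·∫cos(5x)² dx = 1·π/2 = π/2;  (-5)²·∫sin(3x)² dx = 25·π/2 = 25*π/2.
  u² cross terms: 2·(-1)·(-5)·∫cos(5x)·sin(3x) dx = 10·(0) = 0.
  So ∫_0^π u² dx = π/2 + 25*π/2 + 0 = 13*π.
  (u')² squared terms: (-15)²·∫cos(3x)² dx = 225·π/2 = 225*π/2;  (5)²·∫sin(5x)² dx = 25·π/2 = 25*π/2.
  (u')² cross terms: 2·(-15)·(5)·∫cos(3x)·sin(5x) dx = -150·(0) = 0.
  So ∫_0^π (u')² dx = 225*π/2 + 25*π/2 + 0 = 125*π.
||u||_{H^1}^2 = (13*π) + (125*π) = 138*π.


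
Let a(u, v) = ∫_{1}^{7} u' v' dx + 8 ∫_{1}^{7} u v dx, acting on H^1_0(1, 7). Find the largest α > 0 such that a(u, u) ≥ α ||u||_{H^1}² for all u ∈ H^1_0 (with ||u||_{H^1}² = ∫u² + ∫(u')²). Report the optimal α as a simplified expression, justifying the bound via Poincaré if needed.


α = 1

Coercivity of a(·,·) on H^1_0(1, 7) means a(u, u) ≥ α ||u||_{H^1}² for every u ∈ H^1_0.
The interval has length L = 6, and Poincaré/coercivity depend only on L. Here a(u, u) = ∫(u')² + (8)·∫u².
Here c = 8 ≥ 1, so a(u,u) = ∫(u')² + c∫u² ≥ ∫(u')² + ∫u² = ||u||_{H^1}², i.e. α = 1 works. No larger α is possible: a(u,u) ≥ α||u||_{H^1}² means (1−α)∫(u')² ≥ (α−c)∫u², and for the modes u_n = sin(nπ(x−x₀)/L) (x₀ the left endpoint) one has ∫u_n²/∫(u_n')² = (L/(nπ))² → 0, so a(u_n,u_n)/||u_n||_{H^1}² → 1. Hence the optimal constant is α = 1.
Therefore α = 1.


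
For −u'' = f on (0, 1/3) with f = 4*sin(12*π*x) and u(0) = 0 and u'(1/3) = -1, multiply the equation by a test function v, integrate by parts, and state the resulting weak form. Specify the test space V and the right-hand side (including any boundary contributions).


V = {v ∈ H^1(0, 1/3) : v(0) = 0} (test functions vanish at x = 0 where u is specified); weak form: ∫_0^1/3 u'v' dx = ∫_0^1/3 (4*sin(12*π*x)) v dx − v(1/3) for all v ∈ V.

Multiply both sides by a test function v and integrate from 0 to 1/3:
  ∫_0^1/3 −u''(x) v(x) dx = ∫_0^1/3 f(x) v(x) dx.
Integrate the LHS by parts once:
  ∫_0^1/3 −u'' v dx = −[u'(x) v(x)]_0^1/3 + ∫_0^1/3 u'(x) v'(x) dx.
Thus ∫_0^1/3 u'(x) v'(x) dx = ∫_0^1/3 f(x) v(x) dx + [u'(x) v(x)]_0^1/3.
Choose V so that boundary terms are either known or forced to vanish.
Mixed BC: u(0) = 0 (Dirichlet) and u'(1/3) = -1 (Neumann). Define V = {v ∈ H^1(0, 1/3) : v(0) = 0}. Then [u' v]_0^1/3 = u'(1/3)·v(1/3) − u'(0)·0 = − v(1/3).
Weak formulation: find u (satisfying any essential BC) such that ∫_0^1/3 u'(x) v'(x) dx = ∫_0^1/3 f v dx − v(1/3) for all v ∈ V (Dirichlet at 0 absorbed into V; Neumann datum at x = 1/3 contributes the boundary term).
Substituting f(x) = 4*sin(12*π*x), the right-hand side is ∫_0^1/3 (4*sin(12*π*x)) v dx − v(1/3).


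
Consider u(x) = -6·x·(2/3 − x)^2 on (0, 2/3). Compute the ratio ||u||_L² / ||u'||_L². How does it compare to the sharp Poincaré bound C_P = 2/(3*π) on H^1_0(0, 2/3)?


||u||_L² / ||u'||_L² = sqrt(14)/21 < C_P = 2/(3*π).

u(x) = -6·x·(2/3 − x)^2, so u'(x) = 2*(2 - 9*x)*(x - 2/3).
u(x) = -6·x·(2/3 − x)^2 vanishes at x = 0 and x = 2/3, so u ∈ H^1_0(0, 2/3). Differentiate via the product rule and integrate the resulting polynomials term by term.
  ∫_0^2/3 u² dx = ∫_0^2/3 (36*x^6 - 96*x^5 + 96*x^4 - 128*x^3/3 + 64*x^2/9) dx. Term by term:
    ∫_0^2/3 36*x^6 dx = 512/1701;  ∫_0^2/3 -96*x^5 dx = -1024/729;  ∫_0^2/3 96*x^4 dx = 1024/405;
    ∫_0^2/3 -128*x^3/3 dx = -512/243;  ∫_0^2/3 64*x^2/9 dx = 512/729.
  Sum: 512/1701 − 1024/729 + 1024/405 − 512/243 + 512/729 = 512/25515.
  ∫_0^2/3 (u')² dx = ∫_0^2/3 (324*x^4 - 576*x^3 + 352*x^2 - 256*x/3 + 64/9) dx. Term by term:
    ∫_0^2/3 324*x^4 dx = 128/15;  ∫_0^2/3 -576*x^3 dx = -256/9;  ∫_0^2/3 352*x^2 dx = 2816/81;
    ∫_0^2/3 -256*x/3 dx = -512/27;  ∫_0^2/3 64/9 dx = 128/27.
  Sum: 128/15 − 256/9 + 2816/81 − 512/27 + 128/27 = 256/405.
∫_0^2/3 u² dx = 512/25515, so ||u||_L² = 16*sqrt(70)/945.
∫_0^2/3 (u')² dx = 256/405, so ||u'||_L² = 16*sqrt(5)/45.
Ratio ||u||_L² / ||u'||_L² = sqrt(14)/21.
Sharp Poincaré constant on H^1_0(0, 2/3) is C_P = L/π = 2/(3*π), achieved by sin(3*π/2·x).
A polynomial bump cannot attain the sharp Poincaré constant (only the first sine eigenfunction does), so the ratio is strictly less than C_P, consistent with ||u||_L² ≤ C_P ||u'||_L².


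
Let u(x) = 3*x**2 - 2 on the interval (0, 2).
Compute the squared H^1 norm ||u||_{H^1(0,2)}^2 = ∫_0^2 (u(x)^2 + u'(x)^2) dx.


||u||_{H^1}^2 = 648/5

The H^1 norm (squared) on an interval (0, L) is
  ||u||_{H^1}^2 = ∫_0^L u(x)^2 dx + ∫_0^L u'(x)^2 dx.
Compute u'(x) = 6*x.
Then u(x)^2 = 9*x**4 - 12*x**2 + 4 and u'(x)^2 = 36*x**2.
Integrate each monomial from 0 to 2 using ∫_0^2 c·x^n dx = c·2^(n+1)/(n+1):
  ∫_0^2 u(x)^2 dx = ∫_0^2 (9*x^4 - 12*x^2 + 4) dx. Term by term:
    ∫_0^2 9*x^4 dx = 288/5;  ∫_0^2 -12*x^2 dx = -32;  ∫_0^2 4 dx = 8.
  Sum: 288/5 − 32 + 8 = 168/5.
  ∫_0^2 u'(x)^2 dx = ∫_0^2 (36*x^2) dx. Term by term:
    ∫_0^2 36*x^2 dx = 96.
Adding: ||u||_{H^1}^2 = 168/5 + 96 = 648/5.


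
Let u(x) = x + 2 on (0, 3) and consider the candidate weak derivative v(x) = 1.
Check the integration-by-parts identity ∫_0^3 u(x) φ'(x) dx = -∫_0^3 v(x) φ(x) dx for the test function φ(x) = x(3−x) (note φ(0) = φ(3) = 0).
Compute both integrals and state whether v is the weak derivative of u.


LHS = -9/2, RHS = -9/2. Yes, v = u' weakly.

u(x) = x + 2, classical derivative u'(x) = 1.
φ(x) = x(3−x), so φ'(x) = 3 - 2*x.
Note φ(0) = φ(3) = 0, so the boundary term u·φ vanishes.
LHS = ∫_0^3 u(x) φ'(x) dx = ∫_0^3 (-2*x^2 - x + 6) dx. Term by term:
  ∫_0^3 -2*x^2 dx = -18;  ∫_0^3 -x dx = -9/2;  ∫_0^3 6 dx = 18.
Sum: -18 − 9/2 + 18 = -9/2.
So LHS = -9/2.
∫_0^3 v(x) φ(x) dx = ∫_0^3 (-x^2 + 3*x) dx. Term by term:
  ∫_0^3 -x^2 dx = -9;  ∫_0^3 3*x dx = 27/2.
Sum: -9 + 27/2 = 9/2.
So RHS = -∫_0^3 v(x) φ(x) dx = -9/2.
LHS = RHS, so the identity holds for this test φ.
Moreover u is smooth here and v(x) = u'(x) = 1 pointwise, so the identity holds for every test function. Hence v is the weak derivative of u.


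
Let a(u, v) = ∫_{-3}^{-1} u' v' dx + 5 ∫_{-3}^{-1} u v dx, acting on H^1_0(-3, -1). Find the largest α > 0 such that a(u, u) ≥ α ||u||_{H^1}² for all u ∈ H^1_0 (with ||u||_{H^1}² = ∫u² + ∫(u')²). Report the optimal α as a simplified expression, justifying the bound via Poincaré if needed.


α = 1

Coercivity of a(·,·) on H^1_0(-3, -1) means a(u, u) ≥ α ||u||_{H^1}² for every u ∈ H^1_0.
The interval has length L = 2, and Poincaré/coercivity depend only on L. Here a(u, u) = ∫(u')² + (5)·∫u².
Here c = 5 ≥ 1, so a(u,u) = ∫(u')² + c∫u² ≥ ∫(u')² + ∫u² = ||u||_{H^1}², i.e. α = 1 works. No larger α is possible: a(u,u) ≥ α||u||_{H^1}² means (1−α)∫(u')² ≥ (α−c)∫u², and for the modes u_n = sin(nπ(x−x₀)/L) (x₀ the left endpoint) one has ∫u_n²/∫(u_n')² = (L/(nπ))² → 0, so a(u_n,u_n)/||u_n||_{H^1}² → 1. Hence the optimal constant is α = 1.
Therefore α = 1.


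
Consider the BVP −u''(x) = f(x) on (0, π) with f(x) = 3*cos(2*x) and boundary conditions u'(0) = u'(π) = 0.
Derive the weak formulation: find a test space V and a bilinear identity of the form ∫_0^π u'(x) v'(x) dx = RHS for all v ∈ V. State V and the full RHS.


V = H^1(0, π) (no boundary constraint on v; u is determined up to an additive constant); weak form: ∫_0^π u'v' dx = ∫_0^π (3*cos(2*x)) v dx for all v ∈ V.

Multiply both sides by a test function v and integrate from 0 to π:
  ∫_0^π −u''(x) v(x) dx = ∫_0^π f(x) v(x) dx.
Integrate the LHS by parts once:
  ∫_0^π −u'' v dx = −[u'(x) v(x)]_0^π + ∫_0^π u'(x) v'(x) dx.
Thus ∫_0^π u'(x) v'(x) dx = ∫_0^π f(x) v(x) dx + [u'(x) v(x)]_0^π.
Choose V so that boundary terms are either known or forced to vanish.
u has homogeneous Neumann: u'(0) = u'(π) = 0. So [u' v]_0^π = 0·v(π) − 0·v(0) = 0 for any v; take V = H^1(0, π).
Weak formulation: find u (satisfying any essential BC) such that ∫_0^π u'(x) v'(x) dx = ∫_0^π f v dx for all v ∈ V (homogeneous Neumann, so boundary terms vanish).
Substituting f(x) = 3*cos(2*x), the right-hand side is ∫_0^π (3*cos(2*x)) v dx.
Compatibility check (pure Neumann): taking v ≡ 1 ∈ V gives 0 = ∫_0^π f dx + (0) − (0), i.e. ∫_0^π f dx must equal u'(0) − u'(π) = 0. Indeed ∫_0^π (3*cos(2*x)) dx = 0, so the data are compatible. The solution is then unique only up to an additive constant (fix it e.g. by requiring ∫_0^π u dx = 0).


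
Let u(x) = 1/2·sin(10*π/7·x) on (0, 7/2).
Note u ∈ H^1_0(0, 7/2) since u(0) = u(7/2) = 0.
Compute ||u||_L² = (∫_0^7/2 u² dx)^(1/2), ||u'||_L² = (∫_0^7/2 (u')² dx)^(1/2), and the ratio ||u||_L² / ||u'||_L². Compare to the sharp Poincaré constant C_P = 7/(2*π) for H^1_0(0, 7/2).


||u||_L² / ||u'||_L² = 7/(10*π) < C_P = 7/(2*π).

u(x) = 1/2·sin(10*π/7·x), so u'(x) = 5*π*cos(10*π*x/7)/7.
Writing u(x) = A·sin(kπx/L) with A = 1/2 and k = 5, use ∫_0^L sin²(kπx/L) dx = L/2 and ∫_0^L cos²(kπx/L) dx = L/2.
u² = 1/4·sin²(10*π/7·x) and (u')² = 25*π^2/49·cos²(10*π/7·x), and each of sin², cos² integrates to L/2 = 7/4 over (0, 7/2).
∫_0^7/2 u² dx = 7/16, so ||u||_L² = sqrt(7)/4.
∫_0^7/2 (u')² dx = 25*π^2/28, so ||u'||_L² = 5*sqrt(7)*π/14.
Ratio ||u||_L² / ||u'||_L² = 7/(10*π).
Sharp Poincaré constant on H^1_0(0, 7/2) is C_P = L/π = 7/(2*π), achieved by sin(2*π/7·x).
This is the k = 5 harmonic; the ratio L/(kπ) is strictly less than C_P = L/π, consistent with the sharp inequality ||u||_L² ≤ C_P ||u'||_L².


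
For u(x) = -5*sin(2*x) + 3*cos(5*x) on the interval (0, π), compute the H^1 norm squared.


||u||_{H^1(0,π)}^2 = 1040/7 + 359*π/2

u'(x) = -15*sin(5*x) - 10*cos(2*x).
Expand u² and (u')² and integrate term by term on (0, π), using: for integers n ≥ 1, ∫_0^π sin²(nx) dx = ∫_0^π cos²(nx) dx = π/2; for n ≠ n', ∫_0^π sin(nx)sin(n'x) dx = ∫_0^π cos(nx)cos(n'x) dx = 0; and by product-to-sum, ∫_0^π sin(nx)cos(n'x) dx = ½∫_0^π [sin((n+n')x) + sin((n−n')x)] dx, which is 0 when n+n' is even and 2n/(n²−n'²) when n+n' is odd (it need not vanish on (0, π)).
  u² squared terms: (-5)²·∫sin(2x)² dx = 25·π/2 = 25*π/2;  (3)²·∫cos(5x)² dx = 9·π/2 = 9*π/2.
  u² cross terms: 2·(-5)·(3)·∫sin(2x)·cos(5x) dx = -30·(-4/21) = 40/7.
  So ∫_0^π u² dx = 25*π/2 + 9*π/2 + 40/7 = 40/7 + 17*π.
  (u')² squared terms: (-15)²·∫sin(5x)² dx = 225·π/2 = 225*π/2;  (-10)²·∫cos(2x)² dx = 100·π/2 = 50*π.
  (u')² cross terms: 2·(-15)·(-10)·∫sin(5x)·cos(2x) dx = 300·(10/21) = 1000/7.
  So ∫_0^π (u')² dx = 225*π/2 + 50*π + 1000/7 = 1000/7 + 325*π/2.
||u||_{H^1}^2 = (40/7 + 17*π) + (1000/7 + 325*π/2) = 1040/7 + 359*π/2.


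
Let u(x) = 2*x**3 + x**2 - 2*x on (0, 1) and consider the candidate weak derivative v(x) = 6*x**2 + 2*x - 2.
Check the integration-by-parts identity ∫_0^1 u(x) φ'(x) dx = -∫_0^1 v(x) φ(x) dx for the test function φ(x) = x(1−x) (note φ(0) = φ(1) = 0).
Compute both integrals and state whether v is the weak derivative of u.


LHS = -2/15, RHS = -2/15. Yes, v = u' weakly.

u(x) = 2*x**3 + x**2 - 2*x, classical derivative u'(x) = 6*x**2 + 2*x - 2.
φ(x) = x(1−x), so φ'(x) = 1 - 2*x.
Note φ(0) = φ(1) = 0, so the boundary term u·φ vanishes.
LHS = ∫_0^1 u(x) φ'(x) dx = ∫_0^1 (-4*x^4 + 5*x^2 - 2*x) dx. Term by term:
  ∫_0^1 -4*x^4 dx = -4/5;  ∫_0^1 5*x^2 dx = 5/3;  ∫_0^1 -2*x dx = -1.
Sum: -4/5 + 5/3 − 1 = -2/15.
So LHS = -2/15.
∫_0^1 v(x) φ(x) dx = ∫_0^1 (-6*x^4 + 4*x^3 + 4*x^2 - 2*x) dx. Term by term:
  ∫_0^1 -6*x^4 dx = -6/5;  ∫_0^1 4*x^3 dx = 1;  ∫_0^1 4*x^2 dx = 4/3;
  ∫_0^1 -2*x dx = -1.
Sum: -6/5 + 1 + 4/3 − 1 = 2/15.
So RHS = -∫_0^1 v(x) φ(x) dx = -2/15.
LHS = RHS, so the identity holds for this test φ.
Moreover u is smooth here and v(x) = u'(x) = 6*x**2 + 2*x - 2 pointwise, so the identity holds for every test function. Hence v is the weak derivative of u.


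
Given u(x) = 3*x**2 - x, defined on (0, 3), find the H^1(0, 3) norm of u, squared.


||u||_{H^1}^2 = 5979/10

The H^1 norm (squared) on an interval (0, L) is
  ||u||_{H^1}^2 = ∫_0^L u(x)^2 dx + ∫_0^L u'(x)^2 dx.
Compute u'(x) = 6*x - 1.
Then u(x)^2 = 9*x**4 - 6*x**3 + x**2 and u'(x)^2 = 36*x**2 - 12*x + 1.
Integrate each monomial from 0 to 3 using ∫_0^3 c·x^n dx = c·3^(n+1)/(n+1):
  ∫_0^3 u(x)^2 dx = ∫_0^3 (9*x^4 - 6*x^3 + x^2) dx. Term by term:
    ∫_0^3 9*x^4 dx = 2187/5;  ∫_0^3 -6*x^3 dx = -243/2;  ∫_0^3 x^2 dx = 9.
  Sum: 2187/5 − 243/2 + 9 = 3249/10.
  ∫_0^3 u'(x)^2 dx = ∫_0^3 (36*x^2 - 12*x + 1) dx. Term by term:
    ∫_0^3 36*x^2 dx = 324;  ∫_0^3 -12*x dx = -54;  ∫_0^3 1 dx = 3.
  Sum: 324 − 54 + 3 = 273.
Adding: ||u||_{H^1}^2 = 3249/10 + 273 = 5979/10.


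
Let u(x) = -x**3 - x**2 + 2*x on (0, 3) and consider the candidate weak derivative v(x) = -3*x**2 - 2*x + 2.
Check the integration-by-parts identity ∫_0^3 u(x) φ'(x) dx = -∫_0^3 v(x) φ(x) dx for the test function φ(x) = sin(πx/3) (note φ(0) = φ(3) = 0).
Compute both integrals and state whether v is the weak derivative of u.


LHS = -324/π^3 + 87/π, RHS = -324/π^3 + 87/π. Yes, v = u' weakly.

u(x) = -x**3 - x**2 + 2*x, classical derivative u'(x) = -3*x**2 - 2*x + 2.
φ(x) = sin(πx/3), so φ'(x) = π*cos(π*x/3)/3.
Note φ(0) = φ(3) = 0, so the boundary term u·φ vanishes.
LHS = ∫_0^3 u(x) φ'(x) dx = ∫_0^3 (-π*x^3*cos(π*x/3)/3 - π*x^2*cos(π*x/3)/3 + 2*π*x*cos(π*x/3)/3) dx. Term by term:
  ∫_0^3 -π*x^2*cos(π*x/3)/3 dx = 18/π;  ∫_0^3 -π*x^3*cos(π*x/3)/3 dx = -324/π^3 + 81/π;  ∫_0^3 2*π*x*cos(π*x/3)/3 dx = -12/π.
Sum: 18/π + -324/π^3 + 81/π − 12/π = -324/π^3 + 87/π.
So LHS = -324/π^3 + 87/π.
∫_0^3 v(x) φ(x) dx = ∫_0^3 (-3*x^2*sin(π*x/3) - 2*x*sin(π*x/3) + 2*sin(π*x/3)) dx. Term by term:
  ∫_0^3 2*sin(π*x/3) dx = 12/π;  ∫_0^3 -3*x^2*sin(π*x/3) dx = -81/π + 324/π^3;  ∫_0^3 -2*x*sin(π*x/3) dx = -18/π.
Sum: 12/π + -81/π + 324/π^3 − 18/π = -87/π + 324/π^3.
So RHS = -∫_0^3 v(x) φ(x) dx = -324/π^3 + 87/π.
LHS = RHS, so the identity holds for this test φ.
Moreover u is smooth here and v(x) = u'(x) = -3*x**2 - 2*x + 2 pointwise, so the identity holds for every test function. Hence v is the weak derivative of u.
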